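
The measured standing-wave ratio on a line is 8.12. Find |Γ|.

|Γ| ≈ 0.781

|Γ| = (S − 1)/(S + 1) = (8.12 − 1)/(8.12 + 1) = 7.12/9.12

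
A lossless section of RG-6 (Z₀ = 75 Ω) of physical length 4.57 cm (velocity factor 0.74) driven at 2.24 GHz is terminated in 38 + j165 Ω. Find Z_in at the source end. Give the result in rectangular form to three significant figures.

λ = v/f = 0.74·c / 2.24 GHz = 0.0991 m
βl = 2π·l/λ = 2π × 0.461 = 166°
tan(βl) = tan(166°) = -0.249
Z_in = Z_0·(Z_L + jZ_0·tanβl)/(Z_0 + jZ_L·tanβl)
     = 75·(38 + j146)/(116 − j9.47)

Z_in ≈ 16.7 + j95.8 Ω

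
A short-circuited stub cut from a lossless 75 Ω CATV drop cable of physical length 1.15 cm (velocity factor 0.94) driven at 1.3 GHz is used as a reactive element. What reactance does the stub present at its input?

λ = v/f = 0.94·c / 1.3 GHz = 0.217 m
βl = 2π·l/λ = 2π × 0.053 = 19.1°
tan(βl) = 0.346
For a short-circuited stub, Z_in = jZ_0·tan(βl)

X_in ≈ 25.9 Ω (inductive)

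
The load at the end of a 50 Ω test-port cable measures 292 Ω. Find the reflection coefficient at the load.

Γ = 0.708

Γ = (Z_L − Z_0)/(Z_L + Z_0) = (292 − 50)/(292 + 50) = 242/342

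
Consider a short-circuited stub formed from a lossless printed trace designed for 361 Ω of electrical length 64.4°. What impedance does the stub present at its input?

tan(βl) = 2.09
For a short-circuited stub, Z_in = jZ_0·tan(βl)

Z_in ≈ +j753 Ω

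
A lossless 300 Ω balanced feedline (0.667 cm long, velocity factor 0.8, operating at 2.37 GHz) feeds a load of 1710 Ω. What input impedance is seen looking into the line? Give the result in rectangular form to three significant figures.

λ = v/f = 0.8·c / 2.37 GHz = 0.101 m
βl = 2π·l/λ = 2π × 0.0659 = 23.7°
tan(βl) = tan(23.7°) = 0.439
Z_in = Z_0·(Z_L + jZ_0·tanβl)/(Z_0 + jZ_L·tanβl)
     = 300·(1710 + j132)/(300 + j751)

Z_in ≈ 281 − j571 Ω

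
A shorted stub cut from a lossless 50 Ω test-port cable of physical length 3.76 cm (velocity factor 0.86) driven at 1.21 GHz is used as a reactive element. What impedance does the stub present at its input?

Z_in ≈ +j100 Ω

λ = v/f = 0.86·c / 1.21 GHz = 0.213 m
βl = 2π·l/λ = 2π × 0.176 = 63.5°
tan(βl) = 2
For a shorted stub, Z_in = jZ_0·tan(βl)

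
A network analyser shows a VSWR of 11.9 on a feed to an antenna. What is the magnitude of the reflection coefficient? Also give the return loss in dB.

|Γ| ≈ 0.845; return loss ≈ 1.46 dB

|Γ| = (S − 1)/(S + 1) = (11.9 − 1)/(11.9 + 1) = 10.9/12.9
RL = −20·log₁₀|Γ| = −20·log₁₀(0.845)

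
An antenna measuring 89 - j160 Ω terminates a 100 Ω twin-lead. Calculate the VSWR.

VSWR ≈ 4.68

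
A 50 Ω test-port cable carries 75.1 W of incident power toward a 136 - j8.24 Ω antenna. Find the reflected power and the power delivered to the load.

P_reflected ≈ 16.2 W; P_delivered ≈ 58.9 W

|Γ| = |(86 − j8.24)/(186 − j8.24)| = 0.464
|Γ|² = 0.215
P_refl = |Γ|²·P_inc = 16.2 W, P_del = (1 − |Γ|²)·P_inc = 58.9 W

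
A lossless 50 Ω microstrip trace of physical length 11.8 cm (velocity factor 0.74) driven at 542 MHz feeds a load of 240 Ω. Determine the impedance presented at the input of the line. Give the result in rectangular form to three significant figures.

λ = v/f = 0.74·c / 542 MHz = 0.41 m
βl = 2π·l/λ = 2π × 0.288 = 104°
tan(βl) = tan(104°) = -4.1
Z_in = Z_0·(Z_L + jZ_0·tanβl)/(Z_0 + jZ_L·tanβl)
     = 50·(240 − j205)/(50 − j984)

Z_in ≈ 11 + j11.6 Ω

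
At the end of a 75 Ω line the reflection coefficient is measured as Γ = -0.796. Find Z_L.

Z_L = Z_0·(1 + Γ)/(1 − Γ) = 75·(0.204)/(1.8)

Z_L ≈ 8.52 Ω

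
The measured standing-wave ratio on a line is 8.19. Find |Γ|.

|Γ| = (S − 1)/(S + 1) = (8.19 − 1)/(8.19 + 1) = 7.19/9.19

|Γ| ≈ 0.782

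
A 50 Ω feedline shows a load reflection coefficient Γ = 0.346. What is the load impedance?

Z_L = Z_0·(1 + Γ)/(1 − Γ) = 50·(1.35)/(0.654)

Z_L ≈ 103 Ω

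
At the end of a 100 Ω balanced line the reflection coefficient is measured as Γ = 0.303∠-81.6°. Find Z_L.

Z_L ≈ 90.5 − j59.8 Ω

Z_L = Z_0·(1 + Γ)/(1 − Γ) = 100·(1.04 − j0.3)/(0.956 + j0.3)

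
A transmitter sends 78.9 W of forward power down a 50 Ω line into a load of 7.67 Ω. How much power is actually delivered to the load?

Γ = (7.67 − 50)/(7.67 + 50) = -0.734
|Γ|² = 0.539
P_refl = |Γ|²·P_inc = 42.5 W, P_del = (1 − |Γ|²)·P_inc = 36.4 W

P_delivered ≈ 36.4 W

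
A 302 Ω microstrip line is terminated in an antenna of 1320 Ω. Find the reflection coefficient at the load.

Γ = 0.628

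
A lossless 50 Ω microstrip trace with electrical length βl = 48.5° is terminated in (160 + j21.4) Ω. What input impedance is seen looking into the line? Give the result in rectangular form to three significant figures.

tan(βl) = tan(48.5°) = 1.13
Z_in = Z_0·(Z_L + jZ_0·tanβl)/(Z_0 + jZ_L·tanβl)
     = 50·(160 + j77.9)/(25.8 + j181)

Z_in ≈ 27.3 − j40.3 Ω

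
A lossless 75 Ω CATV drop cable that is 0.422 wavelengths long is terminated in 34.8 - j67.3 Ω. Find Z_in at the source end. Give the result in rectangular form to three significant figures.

Z_in ≈ 134 − j142 Ω

βl = 2π × 0.422 = 152°
tan(βl) = tan(152°) = -0.534
Z_in = Z_0·(Z_L + jZ_0·tanβl)/(Z_0 + jZ_L·tanβl)
     = 75·(34.8 − j107)/(39.1 − j18.6)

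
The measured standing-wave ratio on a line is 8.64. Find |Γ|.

|Γ| = (S − 1)/(S + 1) = (8.64 − 1)/(8.64 + 1) = 7.64/9.64

|Γ| ≈ 0.793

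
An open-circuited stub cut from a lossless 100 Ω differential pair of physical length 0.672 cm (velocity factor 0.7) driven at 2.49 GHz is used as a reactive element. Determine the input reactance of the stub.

λ = v/f = 0.7·c / 2.49 GHz = 0.0843 m
βl = 2π·l/λ = 2π × 0.0797 = 28.7°
tan(βl) = 0.547
For an open-circuited stub, Z_in = −jZ_0·cot(βl) = −jZ_0/tan(βl)

X_in ≈ -183 Ω (capacitive)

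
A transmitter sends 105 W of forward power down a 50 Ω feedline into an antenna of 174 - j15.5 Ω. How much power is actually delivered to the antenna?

P_delivered ≈ 72.5 W

|Γ| = |(124 − j15.5)/(224 − j15.5)| = 0.557
|Γ|² = 0.31
P_refl = |Γ|²·P_inc = 32.5 W, P_del = (1 − |Γ|²)·P_inc = 72.5 W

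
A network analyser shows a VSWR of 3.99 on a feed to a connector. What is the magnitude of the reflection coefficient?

|Γ| = (S − 1)/(S + 1) = (3.99 − 1)/(3.99 + 1) = 2.99/4.99

|Γ| ≈ 0.599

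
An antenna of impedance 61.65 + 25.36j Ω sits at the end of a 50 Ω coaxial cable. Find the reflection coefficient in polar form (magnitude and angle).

Γ = (Z_L − Z_0)/(Z_L + Z_0) = (11.65 + j25.36)/(111.7 + j25.36)
|Γ| = 27.9/114 = 0.244

Γ ≈ 0.244 ∠ 52.5°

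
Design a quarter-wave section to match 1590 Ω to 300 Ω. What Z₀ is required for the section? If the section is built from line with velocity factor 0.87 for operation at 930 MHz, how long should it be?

Z_qwt = √(Z_0·R_L) = √(300 × 1590) = √477000
λ = 0.87·c/f = 0.281 m, so l = λ/4 = 0.0702 m

Z_qwt ≈ 691 Ω; length ≈ 7.02 cm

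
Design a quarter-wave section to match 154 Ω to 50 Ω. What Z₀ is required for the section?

Z_qwt ≈ 87.7 Ω

Z_qwt = √(Z_0·R_L) = √(50 × 154) = √7700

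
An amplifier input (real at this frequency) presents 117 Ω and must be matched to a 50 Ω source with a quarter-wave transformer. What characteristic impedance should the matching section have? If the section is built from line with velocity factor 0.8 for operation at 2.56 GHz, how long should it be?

Z_qwt = √(Z_0·R_L) = √(50 × 117) = √5850
λ = 0.8·c/f = 0.0938 m, so l = λ/4 = 0.0234 m

Z_qwt ≈ 76.5 Ω; length ≈ 2.34 cm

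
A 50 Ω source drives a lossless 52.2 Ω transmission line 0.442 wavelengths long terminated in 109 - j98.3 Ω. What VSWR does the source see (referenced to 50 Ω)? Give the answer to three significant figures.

VSWR ≈ 4.19

βl = 2π × 0.442 = 159°
tan(βl) = -0.381
Z_in = Z_0·(Z_L + jZ_0·tanβl)/(Z_0 + jZ_L·tanβl) = 175 + j75 Ω
Γ_s = (Z_in − Z_s)/(Z_in + Z_s) = (125 + j75)/(225 + j75), |Γ_s| = 0.615
VSWR = (1 + |Γ_s|)/(1 − |Γ_s|)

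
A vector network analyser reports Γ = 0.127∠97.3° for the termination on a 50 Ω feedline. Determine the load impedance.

Z_L = Z_0·(1 + Γ)/(1 − Γ) = 50·(0.984 + j0.126)/(1.02 − j0.126)

Z_L ≈ 46.9 + j12 Ω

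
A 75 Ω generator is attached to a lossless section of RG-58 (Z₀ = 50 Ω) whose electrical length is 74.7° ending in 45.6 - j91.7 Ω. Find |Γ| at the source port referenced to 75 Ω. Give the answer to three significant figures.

tan(βl) = 3.66
Z_in = Z_0·(Z_L + jZ_0·tanβl)/(Z_0 + jZ_L·tanβl) = 9.29 + j7.8 Ω
Γ_s = (Z_in − Z_s)/(Z_in + Z_s) = (-65.7 + j7.8)/(84.3 + j7.8), |Γ_s| = 0.782

|Γ| ≈ 0.782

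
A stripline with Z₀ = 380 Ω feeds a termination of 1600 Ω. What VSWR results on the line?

VSWR ≈ 4.21

For a purely resistive load, VSWR = R_L/Z_0 or Z_0/R_L (whichever > 1) = 1600/380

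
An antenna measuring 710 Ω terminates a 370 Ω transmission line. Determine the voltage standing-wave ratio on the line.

VSWR ≈ 1.92

For a purely resistive load, VSWR = R_L/Z_0 or Z_0/R_L (whichever > 1) = 710/370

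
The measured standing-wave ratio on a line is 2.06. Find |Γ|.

|Γ| ≈ 0.346

|Γ| = (S − 1)/(S + 1) = (2.06 − 1)/(2.06 + 1) = 1.06/3.06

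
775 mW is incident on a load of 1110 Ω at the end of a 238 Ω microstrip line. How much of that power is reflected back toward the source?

P_reflected ≈ 324 mW

Γ = (1110 − 238)/(1110 + 238) = 0.647
|Γ|² = 0.418
P_refl = |Γ|²·P_inc = 324 mW, P_del = (1 − |Γ|²)·P_inc = 451 mW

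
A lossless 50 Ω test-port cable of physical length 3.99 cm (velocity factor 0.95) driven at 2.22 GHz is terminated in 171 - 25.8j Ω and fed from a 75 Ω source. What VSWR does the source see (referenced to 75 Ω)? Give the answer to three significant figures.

VSWR ≈ 4.77

λ = v/f = 0.95·c / 2.22 GHz = 0.128 m
βl = 2π·l/λ = 2π × 0.311 = 112°
tan(βl) = -2.49
Z_in = Z_0·(Z_L + jZ_0·tanβl)/(Z_0 + jZ_L·tanβl) = 17 + j20.7 Ω
Γ_s = (Z_in − Z_s)/(Z_in + Z_s) = (-58 + j20.7)/(92 + j20.7), |Γ_s| = 0.654
VSWR = (1 + |Γ_s|)/(1 − |Γ_s|)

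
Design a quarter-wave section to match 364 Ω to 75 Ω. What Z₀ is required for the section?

Z_qwt = √(Z_0·R_L) = √(75 × 364) = √27300

Z_qwt ≈ 165 Ω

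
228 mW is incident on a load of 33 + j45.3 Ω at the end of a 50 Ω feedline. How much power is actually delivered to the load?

|Γ| = |(-17 + j45.3)/(83 + j45.3)| = 0.512
|Γ|² = 0.262
P_refl = |Γ|²·P_inc = 59.7 mW, P_del = (1 − |Γ|²)·P_inc = 168 mW

P_delivered ≈ 168 mW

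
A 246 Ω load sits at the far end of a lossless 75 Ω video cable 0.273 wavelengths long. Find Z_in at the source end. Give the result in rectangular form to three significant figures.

βl = 2π × 0.273 = 98.3°
tan(βl) = tan(98.3°) = -6.87
Z_in = Z_0·(Z_L + jZ_0·tanβl)/(Z_0 + jZ_L·tanβl)
     = 75·(246 − j515)/(75 − j1690)

Z_in ≈ 23.3 + j9.88 Ω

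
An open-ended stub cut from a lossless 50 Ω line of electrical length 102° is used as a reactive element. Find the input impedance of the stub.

tan(βl) = -4.7
For an open-ended stub, Z_in = −jZ_0·cot(βl) = −jZ_0/tan(βl)

Z_in ≈ +j10.6 Ω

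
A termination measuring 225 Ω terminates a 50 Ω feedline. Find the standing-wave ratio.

VSWR ≈ 4.5

For a purely resistive load, VSWR = R_L/Z_0 or Z_0/R_L (whichever > 1) = 225/50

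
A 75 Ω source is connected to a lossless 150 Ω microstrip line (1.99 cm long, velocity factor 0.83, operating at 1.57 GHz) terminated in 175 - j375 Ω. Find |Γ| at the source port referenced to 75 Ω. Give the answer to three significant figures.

λ = v/f = 0.83·c / 1.57 GHz = 0.159 m
βl = 2π·l/λ = 2π × 0.125 = 45.2°
tan(βl) = 1.01
Z_in = Z_0·(Z_L + jZ_0·tanβl)/(Z_0 + jZ_L·tanβl) = 25.6 − j72.3 Ω
Γ_s = (Z_in − Z_s)/(Z_in + Z_s) = (-49.4 − j72.3)/(101 − j72.3), |Γ_s| = 0.707

|Γ| ≈ 0.707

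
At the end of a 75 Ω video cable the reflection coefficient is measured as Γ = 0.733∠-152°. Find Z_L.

Z_L ≈ 12.3 − j18.2 Ω

Z_L = Z_0·(1 + Γ)/(1 − Γ) = 75·(0.353 − j0.344)/(1.65 + j0.344)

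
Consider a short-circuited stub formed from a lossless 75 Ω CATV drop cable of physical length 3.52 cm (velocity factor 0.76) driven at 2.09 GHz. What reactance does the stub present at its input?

λ = v/f = 0.76·c / 2.09 GHz = 0.109 m
βl = 2π·l/λ = 2π × 0.323 = 116°
tan(βl) = -2.04
For a short-circuited stub, Z_in = jZ_0·tan(βl)

X_in ≈ -153 Ω (capacitive)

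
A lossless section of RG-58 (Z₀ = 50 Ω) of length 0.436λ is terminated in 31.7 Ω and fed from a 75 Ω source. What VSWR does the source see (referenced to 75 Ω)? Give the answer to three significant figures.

βl = 2π × 0.436 = 157°
tan(βl) = -0.425
Z_in = Z_0·(Z_L + jZ_0·tanβl)/(Z_0 + jZ_L·tanβl) = 34.9 − j11.9 Ω
Γ_s = (Z_in − Z_s)/(Z_in + Z_s) = (-40.1 − j11.9)/(110 − j11.9), |Γ_s| = 0.378
VSWR = (1 + |Γ_s|)/(1 − |Γ_s|)

VSWR ≈ 2.22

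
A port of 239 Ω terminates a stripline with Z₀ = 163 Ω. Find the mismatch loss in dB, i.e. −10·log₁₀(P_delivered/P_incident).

mismatch loss ≈ 0.158 dB

Γ = (239 − 163)/(239 + 163) = 0.189
|Γ|² = 0.0357, so P_del/P_inc = 1 − |Γ|² = 0.964
ML = −10·log₁₀(1 − |Γ|²)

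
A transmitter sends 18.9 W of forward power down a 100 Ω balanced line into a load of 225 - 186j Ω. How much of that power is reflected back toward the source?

P_reflected ≈ 6.77 W

|Γ| = |(125 − j186)/(325 − j186)| = 0.598
|Γ|² = 0.358
P_refl = |Γ|²·P_inc = 6.77 W, P_del = (1 − |Γ|²)·P_inc = 12.1 W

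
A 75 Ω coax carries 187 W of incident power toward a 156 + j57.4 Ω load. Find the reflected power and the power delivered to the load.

|Γ| = |(81 + j57.4)/(231 + j57.4)| = 0.417
|Γ|² = 0.174
P_refl = |Γ|²·P_inc = 32.5 W, P_del = (1 − |Γ|²)·P_inc = 154 W

P_reflected ≈ 32.5 W; P_delivered ≈ 154 W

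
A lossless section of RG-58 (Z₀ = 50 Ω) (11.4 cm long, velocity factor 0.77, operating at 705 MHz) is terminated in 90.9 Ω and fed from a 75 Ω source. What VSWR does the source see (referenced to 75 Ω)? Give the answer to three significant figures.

λ = v/f = 0.77·c / 705 MHz = 0.328 m
βl = 2π·l/λ = 2π × 0.348 = 125°
tan(βl) = -1.41
Z_in = Z_0·(Z_L + jZ_0·tanβl)/(Z_0 + jZ_L·tanβl) = 35.8 + j21.4 Ω
Γ_s = (Z_in − Z_s)/(Z_in + Z_s) = (-39.2 + j21.4)/(111 + j21.4), |Γ_s| = 0.396
VSWR = (1 + |Γ_s|)/(1 − |Γ_s|)

VSWR ≈ 2.31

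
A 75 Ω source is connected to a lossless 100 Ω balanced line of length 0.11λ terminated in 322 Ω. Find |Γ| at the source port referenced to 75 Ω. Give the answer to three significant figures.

βl = 2π × 0.11 = 39.6°
tan(βl) = 0.827
Z_in = Z_0·(Z_L + jZ_0·tanβl)/(Z_0 + jZ_L·tanβl) = 67 − j95.7 Ω
Γ_s = (Z_in − Z_s)/(Z_in + Z_s) = (-8.01 − j95.7)/(142 − j95.7), |Γ_s| = 0.561

|Γ| ≈ 0.561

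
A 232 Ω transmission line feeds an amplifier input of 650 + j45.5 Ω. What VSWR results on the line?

Γ = (Z_L − Z_0)/(Z_L + Z_0) = (418 + j45.5)/(882 + j45.5)
|Γ| = 420/883 = 0.476
VSWR = (1 + |Γ|)/(1 − |Γ|) = 1.48/0.524

VSWR ≈ 2.82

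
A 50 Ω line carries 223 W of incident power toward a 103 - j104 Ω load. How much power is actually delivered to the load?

|Γ| = |(53 − j104)/(153 − j104)| = 0.631
|Γ|² = 0.398
P_refl = |Γ|²·P_inc = 88.8 W, P_del = (1 − |Γ|²)·P_inc = 134 W

P_delivered ≈ 134 W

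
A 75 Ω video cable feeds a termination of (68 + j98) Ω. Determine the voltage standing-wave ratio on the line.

Γ = (Z_L − Z_0)/(Z_L + Z_0) = (-7 + j98)/(143 + j98)
|Γ| = 98.2/173 = 0.567
VSWR = (1 + |Γ|)/(1 − |Γ|) = 1.57/0.433

VSWR ≈ 3.62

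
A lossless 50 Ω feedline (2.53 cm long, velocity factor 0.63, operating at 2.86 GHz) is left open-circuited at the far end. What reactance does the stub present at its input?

X_in ≈ 55.2 Ω (inductive)

λ = v/f = 0.63·c / 2.86 GHz = 0.0661 m
βl = 2π·l/λ = 2π × 0.383 = 138°
tan(βl) = -0.906
For an open-circuited stub, Z_in = −jZ_0·cot(βl) = −jZ_0/tan(βl)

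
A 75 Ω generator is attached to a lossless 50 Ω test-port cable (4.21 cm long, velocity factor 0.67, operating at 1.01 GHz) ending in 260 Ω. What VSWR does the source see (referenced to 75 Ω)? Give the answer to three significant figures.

VSWR ≈ 7.56

λ = v/f = 0.67·c / 1.01 GHz = 0.199 m
βl = 2π·l/λ = 2π × 0.212 = 76.2°
tan(βl) = 4.06
Z_in = Z_0·(Z_L + jZ_0·tanβl)/(Z_0 + jZ_L·tanβl) = 10.2 − j11.8 Ω
Γ_s = (Z_in − Z_s)/(Z_in + Z_s) = (-64.8 − j11.8)/(85.2 − j11.8), |Γ_s| = 0.766
VSWR = (1 + |Γ_s|)/(1 − |Γ_s|)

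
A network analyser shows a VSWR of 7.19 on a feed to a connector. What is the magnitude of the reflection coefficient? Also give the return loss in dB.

|Γ| ≈ 0.756; return loss ≈ 2.43 dB

|Γ| = (S − 1)/(S + 1) = (7.19 − 1)/(7.19 + 1) = 6.19/8.19
RL = −20·log₁₀|Γ| = −20·log₁₀(0.756)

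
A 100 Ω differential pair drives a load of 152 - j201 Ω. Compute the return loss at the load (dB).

Γ = (52 − j201)/(252 − j201), |Γ| = 0.644
RL = −20·log₁₀|Γ| = −20·log₁₀(0.644)

RL ≈ 3.82 dB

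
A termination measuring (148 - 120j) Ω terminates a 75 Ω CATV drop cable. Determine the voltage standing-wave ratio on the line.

Γ = (Z_L − Z_0)/(Z_L + Z_0) = (73 − j120)/(223 − j120)
|Γ| = 140/253 = 0.555
VSWR = (1 + |Γ|)/(1 − |Γ|) = 1.55/0.445

VSWR ≈ 3.49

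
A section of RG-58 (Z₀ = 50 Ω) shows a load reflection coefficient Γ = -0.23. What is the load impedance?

Z_L ≈ 31.3 Ω

Z_L = Z_0·(1 + Γ)/(1 − Γ) = 50·(0.77)/(1.23)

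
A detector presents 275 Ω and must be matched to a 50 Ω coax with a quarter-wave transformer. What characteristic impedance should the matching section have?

Z_qwt ≈ 117 Ω

Z_qwt = √(Z_0·R_L) = √(50 × 275) = √13750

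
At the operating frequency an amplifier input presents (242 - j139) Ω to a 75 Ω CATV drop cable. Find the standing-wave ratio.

VSWR ≈ 4.37

Γ = (Z_L − Z_0)/(Z_L + Z_0) = (167 − j139)/(317 − j139)
|Γ| = 217/346 = 0.628
VSWR = (1 + |Γ|)/(1 − |Γ|) = 1.63/0.372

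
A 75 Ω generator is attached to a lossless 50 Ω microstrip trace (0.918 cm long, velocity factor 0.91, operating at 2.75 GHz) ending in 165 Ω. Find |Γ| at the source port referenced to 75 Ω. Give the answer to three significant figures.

λ = v/f = 0.91·c / 2.75 GHz = 0.0993 m
βl = 2π·l/λ = 2π × 0.0925 = 33.3°
tan(βl) = 0.657
Z_in = Z_0·(Z_L + jZ_0·tanβl)/(Z_0 + jZ_L·tanβl) = 41.5 − j57 Ω
Γ_s = (Z_in − Z_s)/(Z_in + Z_s) = (-33.5 − j57)/(116 − j57), |Γ_s| = 0.51

|Γ| ≈ 0.51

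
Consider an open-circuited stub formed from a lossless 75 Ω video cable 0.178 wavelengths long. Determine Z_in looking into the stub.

βl = 2π × 0.178 = 64.1°
tan(βl) = 2.06
For an open-circuited stub, Z_in = −jZ_0·cot(βl) = −jZ_0/tan(βl)

Z_in ≈ −j36.5 Ω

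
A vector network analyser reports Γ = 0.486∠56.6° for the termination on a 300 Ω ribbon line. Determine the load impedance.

Z_L ≈ 327 + j347 Ω

Z_L = Z_0·(1 + Γ)/(1 − Γ) = 300·(1.27 + j0.406)/(0.732 − j0.406)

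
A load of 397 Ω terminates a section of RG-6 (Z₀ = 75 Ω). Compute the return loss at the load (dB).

Γ = (397 − 75)/(397 + 75) = 0.682
RL = −20·log₁₀|Γ| = −20·log₁₀(0.682)

RL ≈ 3.32 dB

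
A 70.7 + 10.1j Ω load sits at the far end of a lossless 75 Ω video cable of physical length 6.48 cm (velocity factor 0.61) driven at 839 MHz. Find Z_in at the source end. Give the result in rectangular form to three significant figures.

Z_in ≈ 71.4 − j10.4 Ω

λ = v/f = 0.61·c / 839 MHz = 0.218 m
βl = 2π·l/λ = 2π × 0.297 = 107°
tan(βl) = tan(107°) = -3.28
Z_in = Z_0·(Z_L + jZ_0·tanβl)/(Z_0 + jZ_L·tanβl)
     = 75·(70.7 − j236)/(108 − j232)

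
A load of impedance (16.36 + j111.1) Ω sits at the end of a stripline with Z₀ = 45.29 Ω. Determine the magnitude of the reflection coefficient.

|Γ| ≈ 0.904

Γ = (Z_L − Z_0)/(Z_L + Z_0) = (-28.93 + j111.1)/(61.65 + j111.1)
|Γ| = 115/127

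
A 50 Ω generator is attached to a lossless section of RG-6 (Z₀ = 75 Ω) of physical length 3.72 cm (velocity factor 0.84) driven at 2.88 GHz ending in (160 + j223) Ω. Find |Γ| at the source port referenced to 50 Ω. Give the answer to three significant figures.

|Γ| ≈ 0.769

λ = v/f = 0.84·c / 2.88 GHz = 0.0875 m
βl = 2π·l/λ = 2π × 0.425 = 153°
tan(βl) = -0.508
Z_in = Z_0·(Z_L + jZ_0·tanβl)/(Z_0 + jZ_L·tanβl) = 26.9 + j85.2 Ω
Γ_s = (Z_in − Z_s)/(Z_in + Z_s) = (-23.1 + j85.2)/(76.9 + j85.2), |Γ_s| = 0.769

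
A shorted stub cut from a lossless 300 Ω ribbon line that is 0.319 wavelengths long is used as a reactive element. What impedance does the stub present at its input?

Z_in ≈ −j648 Ω

βl = 2π × 0.319 = 115°
tan(βl) = -2.16
For a shorted stub, Z_in = jZ_0·tan(βl)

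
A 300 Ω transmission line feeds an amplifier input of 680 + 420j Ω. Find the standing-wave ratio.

VSWR ≈ 3.27

Γ = (Z_L − Z_0)/(Z_L + Z_0) = (380 + j420)/(980 + j420)
|Γ| = 566/1070 = 0.531
VSWR = (1 + |Γ|)/(1 − |Γ|) = 1.53/0.469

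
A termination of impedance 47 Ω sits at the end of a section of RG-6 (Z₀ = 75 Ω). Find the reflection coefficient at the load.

Γ = -0.23

Γ = (Z_L − Z_0)/(Z_L + Z_0) = (47 − 75)/(47 + 75) = -28/122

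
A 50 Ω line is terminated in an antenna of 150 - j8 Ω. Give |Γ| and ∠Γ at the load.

Γ = (Z_L − Z_0)/(Z_L + Z_0) = (100 − j8)/(200 − j8)
|Γ| = 100/200 = 0.501

Γ ≈ 0.501 ∠ -2.28°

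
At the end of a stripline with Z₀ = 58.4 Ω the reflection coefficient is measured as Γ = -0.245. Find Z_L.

Z_L ≈ 35.4 Ω

Z_L = Z_0·(1 + Γ)/(1 − Γ) = 58.4·(0.755)/(1.25)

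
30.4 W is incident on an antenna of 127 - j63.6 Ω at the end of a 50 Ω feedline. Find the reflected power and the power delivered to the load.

|Γ| = |(77 − j63.6)/(177 − j63.6)| = 0.531
|Γ|² = 0.282
P_refl = |Γ|²·P_inc = 8.57 W, P_del = (1 − |Γ|²)·P_inc = 21.8 W

P_reflected ≈ 8.57 W; P_delivered ≈ 21.8 W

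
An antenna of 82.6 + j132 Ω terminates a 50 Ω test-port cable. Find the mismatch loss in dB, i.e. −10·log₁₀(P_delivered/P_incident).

Γ = (32.6 + j132)/(132.6 + j132), |Γ| = 0.727
|Γ|² = 0.528, so P_del/P_inc = 1 − |Γ|² = 0.472
ML = −10·log₁₀(1 − |Γ|²)

mismatch loss ≈ 3.26 dB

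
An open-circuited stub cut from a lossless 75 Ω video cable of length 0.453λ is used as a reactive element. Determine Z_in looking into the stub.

βl = 2π × 0.453 = 163°
tan(βl) = -0.304
For an open-circuited stub, Z_in = −jZ_0·cot(βl) = −jZ_0/tan(βl)

Z_in ≈ +j247 Ω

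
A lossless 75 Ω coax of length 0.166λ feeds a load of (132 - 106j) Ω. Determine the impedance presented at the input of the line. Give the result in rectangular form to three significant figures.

Z_in ≈ 25 − j15.4 Ω

βl = 2π × 0.166 = 59.8°
tan(βl) = tan(59.8°) = 1.72
Z_in = Z_0·(Z_L + jZ_0·tanβl)/(Z_0 + jZ_L·tanβl)
     = 75·(132 + j22.7)/(257 + j226)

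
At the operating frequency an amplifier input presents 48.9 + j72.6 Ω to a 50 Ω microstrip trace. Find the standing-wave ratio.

VSWR ≈ 3.9

Γ = (Z_L − Z_0)/(Z_L + Z_0) = (-1.1 + j72.6)/(98.9 + j72.6)
|Γ| = 72.6/123 = 0.592
VSWR = (1 + |Γ|)/(1 − |Γ|) = 1.59/0.408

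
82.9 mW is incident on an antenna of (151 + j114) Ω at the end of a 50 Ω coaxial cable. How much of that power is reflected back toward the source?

|Γ| = |(101 + j114)/(201 + j114)| = 0.659
|Γ|² = 0.434
P_refl = |Γ|²·P_inc = 36 mW, P_del = (1 − |Γ|²)·P_inc = 46.9 mW

P_reflected ≈ 36 mW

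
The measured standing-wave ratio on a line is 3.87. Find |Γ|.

|Γ| = (S − 1)/(S + 1) = (3.87 − 1)/(3.87 + 1) = 2.87/4.87

|Γ| ≈ 0.589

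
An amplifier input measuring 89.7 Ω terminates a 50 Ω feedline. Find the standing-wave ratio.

For a purely resistive load, VSWR = R_L/Z_0 or Z_0/R_L (whichever > 1) = 89.7/50

VSWR ≈ 1.79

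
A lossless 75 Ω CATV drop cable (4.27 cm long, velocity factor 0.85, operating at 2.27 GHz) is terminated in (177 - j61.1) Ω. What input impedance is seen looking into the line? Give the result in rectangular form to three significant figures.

Z_in ≈ 67.2 + j72.8 Ω

λ = v/f = 0.85·c / 2.27 GHz = 0.112 m
βl = 2π·l/λ = 2π × 0.38 = 137°
tan(βl) = tan(137°) = -0.938
Z_in = Z_0·(Z_L + jZ_0·tanβl)/(Z_0 + jZ_L·tanβl)
     = 75·(177 − j131)/(17.7 − j166)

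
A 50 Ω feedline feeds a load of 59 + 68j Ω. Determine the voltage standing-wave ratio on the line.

VSWR ≈ 3.29

Γ = (Z_L − Z_0)/(Z_L + Z_0) = (9 + j68)/(109 + j68)
|Γ| = 68.6/128 = 0.534
VSWR = (1 + |Γ|)/(1 − |Γ|) = 1.53/0.466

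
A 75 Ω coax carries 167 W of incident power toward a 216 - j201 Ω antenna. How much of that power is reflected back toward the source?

|Γ| = |(141 − j201)/(291 − j201)| = 0.694
|Γ|² = 0.482
P_refl = |Γ|²·P_inc = 80.5 W, P_del = (1 − |Γ|²)·P_inc = 86.5 W

P_reflected ≈ 80.5 W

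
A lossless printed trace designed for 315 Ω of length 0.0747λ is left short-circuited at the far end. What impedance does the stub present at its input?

βl = 2π × 0.0747 = 26.9°
tan(βl) = 0.507
For a short-circuited stub, Z_in = jZ_0·tan(βl)

Z_in ≈ +j160 Ω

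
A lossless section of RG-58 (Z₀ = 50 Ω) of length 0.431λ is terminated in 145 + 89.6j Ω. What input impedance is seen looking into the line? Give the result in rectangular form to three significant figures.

Z_in ≈ 34.2 + j61.4 Ω

βl = 2π × 0.431 = 155°
tan(βl) = tan(155°) = -0.463
Z_in = Z_0·(Z_L + jZ_0·tanβl)/(Z_0 + jZ_L·tanβl)
     = 50·(145 + j66.5)/(91.5 − j67.1)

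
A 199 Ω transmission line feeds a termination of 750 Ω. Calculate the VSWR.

Γ = (750 − 199)/(750 + 199) = 0.581
VSWR = (1 + 0.581)/(1 − 0.581)

VSWR ≈ 3.77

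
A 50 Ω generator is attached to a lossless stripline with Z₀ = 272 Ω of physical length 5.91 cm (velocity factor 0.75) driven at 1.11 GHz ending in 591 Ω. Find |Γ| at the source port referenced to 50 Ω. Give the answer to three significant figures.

λ = v/f = 0.75·c / 1.11 GHz = 0.203 m
βl = 2π·l/λ = 2π × 0.292 = 105°
tan(βl) = -3.74
Z_in = Z_0·(Z_L + jZ_0·tanβl)/(Z_0 + jZ_L·tanβl) = 132 + j56.4 Ω
Γ_s = (Z_in − Z_s)/(Z_in + Z_s) = (82.1 + j56.4)/(182 + j56.4), |Γ_s| = 0.523

|Γ| ≈ 0.523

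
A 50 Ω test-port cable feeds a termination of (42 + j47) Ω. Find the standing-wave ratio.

VSWR ≈ 2.71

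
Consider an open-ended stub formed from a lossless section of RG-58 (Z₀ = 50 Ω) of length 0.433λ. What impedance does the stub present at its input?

Z_in ≈ +j112 Ω

βl = 2π × 0.433 = 156°
tan(βl) = -0.448
For an open-ended stub, Z_in = −jZ_0·cot(βl) = −jZ_0/tan(βl)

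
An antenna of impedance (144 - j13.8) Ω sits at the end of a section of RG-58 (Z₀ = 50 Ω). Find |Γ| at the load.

|Γ| ≈ 0.488

Γ = (Z_L − Z_0)/(Z_L + Z_0) = (94 − j13.8)/(194 − j13.8)
|Γ| = 95/194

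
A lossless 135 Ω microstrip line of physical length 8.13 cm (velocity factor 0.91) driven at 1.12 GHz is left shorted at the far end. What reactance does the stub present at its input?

X_in ≈ -233 Ω (capacitive)

λ = v/f = 0.91·c / 1.12 GHz = 0.244 m
βl = 2π·l/λ = 2π × 0.334 = 120°
tan(βl) = -1.73
For a shorted stub, Z_in = jZ_0·tan(βl)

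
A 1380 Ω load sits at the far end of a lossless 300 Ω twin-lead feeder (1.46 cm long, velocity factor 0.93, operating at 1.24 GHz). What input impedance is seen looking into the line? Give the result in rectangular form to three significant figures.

λ = v/f = 0.93·c / 1.24 GHz = 0.225 m
βl = 2π·l/λ = 2π × 0.0649 = 23.4°
tan(βl) = tan(23.4°) = 0.432
Z_in = Z_0·(Z_L + jZ_0·tanβl)/(Z_0 + jZ_L·tanβl)
     = 300·(1380 + j130)/(300 + j596)

Z_in ≈ 331 − j528 Ω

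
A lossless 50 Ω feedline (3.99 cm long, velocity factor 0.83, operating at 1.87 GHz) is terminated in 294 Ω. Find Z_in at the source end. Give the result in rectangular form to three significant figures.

λ = v/f = 0.83·c / 1.87 GHz = 0.133 m
βl = 2π·l/λ = 2π × 0.3 = 108°
tan(βl) = tan(108°) = -3.1
Z_in = Z_0·(Z_L + jZ_0·tanβl)/(Z_0 + jZ_L·tanβl)
     = 50·(294 − j155)/(50 − j912)

Z_in ≈ 9.36 + j15.6 Ω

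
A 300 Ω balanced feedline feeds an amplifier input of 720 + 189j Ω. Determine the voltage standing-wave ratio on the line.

VSWR ≈ 2.6

Γ = (Z_L − Z_0)/(Z_L + Z_0) = (420 + j189)/(1020 + j189)
|Γ| = 461/1040 = 0.444
VSWR = (1 + |Γ|)/(1 − |Γ|) = 1.44/0.556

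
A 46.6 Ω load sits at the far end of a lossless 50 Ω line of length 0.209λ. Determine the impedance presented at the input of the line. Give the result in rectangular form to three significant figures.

Z_in ≈ 53.1 + j1.84 Ω

βl = 2π × 0.209 = 75.2°
tan(βl) = tan(75.2°) = 3.8
Z_in = Z_0·(Z_L + jZ_0·tanβl)/(Z_0 + jZ_L·tanβl)
     = 50·(46.6 + j190)/(50 + j177)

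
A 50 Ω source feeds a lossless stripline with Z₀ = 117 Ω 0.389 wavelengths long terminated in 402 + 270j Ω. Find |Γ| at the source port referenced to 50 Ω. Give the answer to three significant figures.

βl = 2π × 0.389 = 140°
tan(βl) = -0.838
Z_in = Z_0·(Z_L + jZ_0·tanβl)/(Z_0 + jZ_L·tanβl) = 40.5 + j98.4 Ω
Γ_s = (Z_in − Z_s)/(Z_in + Z_s) = (-9.5 + j98.4)/(90.5 + j98.4), |Γ_s| = 0.739

|Γ| ≈ 0.739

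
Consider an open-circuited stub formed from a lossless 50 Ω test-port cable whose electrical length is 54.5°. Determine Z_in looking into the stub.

tan(βl) = 1.4
For an open-circuited stub, Z_in = −jZ_0·cot(βl) = −jZ_0/tan(βl)

Z_in ≈ −j35.7 Ω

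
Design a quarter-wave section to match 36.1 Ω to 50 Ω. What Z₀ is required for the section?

Z_qwt ≈ 42.5 Ω

Z_qwt = √(Z_0·R_L) = √(50 × 36.1) = √1805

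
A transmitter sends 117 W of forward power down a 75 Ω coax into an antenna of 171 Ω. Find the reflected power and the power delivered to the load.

P_reflected ≈ 17.8 W; P_delivered ≈ 99.2 W

Γ = (171 − 75)/(171 + 75) = 0.39
|Γ|² = 0.152
P_refl = |Γ|²·P_inc = 17.8 W, P_del = (1 − |Γ|²)·P_inc = 99.2 W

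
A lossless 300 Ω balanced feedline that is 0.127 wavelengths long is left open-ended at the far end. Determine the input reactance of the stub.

βl = 2π × 0.127 = 45.7°
tan(βl) = 1.03
For an open-ended stub, Z_in = −jZ_0·cot(βl) = −jZ_0/tan(βl)

X_in ≈ -293 Ω (capacitive)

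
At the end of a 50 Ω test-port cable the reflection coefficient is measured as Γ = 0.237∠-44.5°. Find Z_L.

Z_L ≈ 65.7 − j23.1 Ω

Z_L = Z_0·(1 + Γ)/(1 − Γ) = 50·(1.17 − j0.166)/(0.831 + j0.166)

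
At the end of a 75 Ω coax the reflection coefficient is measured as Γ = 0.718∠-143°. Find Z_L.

Z_L = Z_0·(1 + Γ)/(1 − Γ) = 75·(0.427 − j0.432)/(1.57 + j0.432)

Z_L ≈ 13.6 − j24.3 Ω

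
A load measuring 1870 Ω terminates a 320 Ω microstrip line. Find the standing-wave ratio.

VSWR ≈ 5.84

For a purely resistive load, VSWR = R_L/Z_0 or Z_0/R_L (whichever > 1) = 1870/320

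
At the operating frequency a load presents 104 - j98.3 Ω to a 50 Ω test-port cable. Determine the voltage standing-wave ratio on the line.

VSWR ≈ 4.18

Γ = (Z_L − Z_0)/(Z_L + Z_0) = (54 − j98.3)/(154 − j98.3)
|Γ| = 112/183 = 0.614
VSWR = (1 + |Γ|)/(1 − |Γ|) = 1.61/0.386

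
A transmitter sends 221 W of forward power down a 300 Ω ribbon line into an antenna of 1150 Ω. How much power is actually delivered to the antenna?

P_delivered ≈ 145 W

Γ = (1150 − 300)/(1150 + 300) = 0.586
|Γ|² = 0.344
P_refl = |Γ|²·P_inc = 75.9 W, P_del = (1 − |Γ|²)·P_inc = 145 W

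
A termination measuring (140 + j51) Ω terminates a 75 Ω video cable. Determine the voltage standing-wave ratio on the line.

VSWR ≈ 2.19

Γ = (Z_L − Z_0)/(Z_L + Z_0) = (65 + j51)/(215 + j51)
|Γ| = 82.6/221 = 0.374
VSWR = (1 + |Γ|)/(1 − |Γ|) = 1.37/0.626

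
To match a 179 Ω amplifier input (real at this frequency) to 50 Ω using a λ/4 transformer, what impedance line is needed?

Z_qwt = √(Z_0·R_L) = √(50 × 179) = √8950

Z_qwt ≈ 94.6 Ω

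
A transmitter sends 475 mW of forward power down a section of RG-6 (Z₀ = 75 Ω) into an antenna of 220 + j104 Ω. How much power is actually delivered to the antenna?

P_delivered ≈ 320 mW

|Γ| = |(145 + j104)/(295 + j104)| = 0.57
|Γ|² = 0.325
P_refl = |Γ|²·P_inc = 155 mW, P_del = (1 − |Γ|²)·P_inc = 320 mW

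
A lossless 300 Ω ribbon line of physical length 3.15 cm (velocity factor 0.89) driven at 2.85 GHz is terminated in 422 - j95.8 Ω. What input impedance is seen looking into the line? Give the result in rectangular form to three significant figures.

λ = v/f = 0.89·c / 2.85 GHz = 0.0937 m
βl = 2π·l/λ = 2π × 0.336 = 121°
tan(βl) = tan(121°) = -1.66
Z_in = Z_0·(Z_L + jZ_0·tanβl)/(Z_0 + jZ_L·tanβl)
     = 300·(422 − j594)/(141 − j701)

Z_in ≈ 279 + j124 Ω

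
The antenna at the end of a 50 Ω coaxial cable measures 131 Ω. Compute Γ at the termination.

Γ = 0.448

Γ = (Z_L − Z_0)/(Z_L + Z_0) = (131 − 50)/(131 + 50) = 81/181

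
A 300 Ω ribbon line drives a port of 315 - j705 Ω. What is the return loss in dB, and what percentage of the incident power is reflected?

RL ≈ 2.46 dB; 56.8% of incident power reflected

Γ = (15 − j705)/(615 − j705), |Γ| = 0.754
RL = −20·log₁₀(0.754) = 2.46 dB
P_refl/P_inc = |Γ|² = 0.568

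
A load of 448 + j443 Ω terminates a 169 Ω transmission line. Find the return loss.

RL ≈ 3.23 dB

Γ = (279 + j443)/(617 + j443), |Γ| = 0.689
RL = −20·log₁₀|Γ| = −20·log₁₀(0.689)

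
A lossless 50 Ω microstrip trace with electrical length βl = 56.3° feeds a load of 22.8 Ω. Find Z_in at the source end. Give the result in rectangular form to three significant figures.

tan(βl) = tan(56.3°) = 1.5
Z_in = Z_0·(Z_L + jZ_0·tanβl)/(Z_0 + jZ_L·tanβl)
     = 50·(22.8 + j75)/(50 + j34.2)

Z_in ≈ 50.5 + j40.5 Ω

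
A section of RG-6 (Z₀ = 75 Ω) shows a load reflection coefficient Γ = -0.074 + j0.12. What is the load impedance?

Z_L = Z_0·(1 + Γ)/(1 − Γ) = 75·(0.926 + j0.12)/(1.07 − j0.12)

Z_L ≈ 62.9 + j15.4 Ω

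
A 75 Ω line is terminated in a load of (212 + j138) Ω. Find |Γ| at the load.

Γ = (Z_L − Z_0)/(Z_L + Z_0) = (137 + j138)/(287 + j138)
|Γ| = 194/318

|Γ| ≈ 0.611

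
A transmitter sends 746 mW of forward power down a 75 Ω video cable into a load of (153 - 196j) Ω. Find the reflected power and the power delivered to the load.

|Γ| = |(78 − j196)/(228 − j196)| = 0.702
|Γ|² = 0.492
P_refl = |Γ|²·P_inc = 367 mW, P_del = (1 − |Γ|²)·P_inc = 379 mW

P_reflected ≈ 367 mW; P_delivered ≈ 379 mW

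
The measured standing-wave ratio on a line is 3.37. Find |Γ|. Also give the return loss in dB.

|Γ| = (S − 1)/(S + 1) = (3.37 − 1)/(3.37 + 1) = 2.37/4.37
RL = −20·log₁₀|Γ| = −20·log₁₀(0.542)

|Γ| ≈ 0.542; return loss ≈ 5.31 dB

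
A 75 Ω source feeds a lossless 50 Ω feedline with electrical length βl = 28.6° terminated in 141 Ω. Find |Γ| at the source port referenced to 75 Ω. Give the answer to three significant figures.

tan(βl) = 0.545
Z_in = Z_0·(Z_L + jZ_0·tanβl)/(Z_0 + jZ_L·tanβl) = 54.4 − j56.3 Ω
Γ_s = (Z_in − Z_s)/(Z_in + Z_s) = (-20.6 − j56.3)/(129 − j56.3), |Γ_s| = 0.425

|Γ| ≈ 0.425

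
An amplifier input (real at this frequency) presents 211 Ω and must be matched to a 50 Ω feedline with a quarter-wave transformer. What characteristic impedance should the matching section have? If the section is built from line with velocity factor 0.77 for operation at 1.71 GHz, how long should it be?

Z_qwt = √(Z_0·R_L) = √(50 × 211) = √10550
λ = 0.77·c/f = 0.135 m, so l = λ/4 = 0.0338 m

Z_qwt ≈ 103 Ω; length ≈ 3.38 cm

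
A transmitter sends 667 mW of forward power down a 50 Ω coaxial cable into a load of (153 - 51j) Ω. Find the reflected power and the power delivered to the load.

P_reflected ≈ 201 mW; P_delivered ≈ 466 mW

|Γ| = |(103 − j51)/(203 − j51)| = 0.549
|Γ|² = 0.302
P_refl = |Γ|²·P_inc = 201 mW, P_del = (1 − |Γ|²)·P_inc = 466 mW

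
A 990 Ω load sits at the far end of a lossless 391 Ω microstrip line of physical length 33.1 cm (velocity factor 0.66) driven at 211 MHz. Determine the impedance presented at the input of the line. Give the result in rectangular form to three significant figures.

λ = v/f = 0.66·c / 211 MHz = 0.938 m
βl = 2π·l/λ = 2π × 0.353 = 127°
tan(βl) = tan(127°) = -1.33
Z_in = Z_0·(Z_L + jZ_0·tanβl)/(Z_0 + jZ_L·tanβl)
     = 391·(990 − j519)/(391 − j1310)

Z_in ≈ 222 + j228 Ω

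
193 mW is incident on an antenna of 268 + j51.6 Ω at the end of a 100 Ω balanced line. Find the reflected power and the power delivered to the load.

|Γ| = |(168 + j51.6)/(368 + j51.6)| = 0.473
|Γ|² = 0.224
P_refl = |Γ|²·P_inc = 43.2 mW, P_del = (1 − |Γ|²)·P_inc = 150 mW

P_reflected ≈ 43.2 mW; P_delivered ≈ 150 mW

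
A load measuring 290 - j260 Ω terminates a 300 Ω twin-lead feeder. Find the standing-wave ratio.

VSWR ≈ 2.35

Γ = (Z_L − Z_0)/(Z_L + Z_0) = (-10 − j260)/(590 − j260)
|Γ| = 260/645 = 0.404
VSWR = (1 + |Γ|)/(1 − |Γ|) = 1.4/0.596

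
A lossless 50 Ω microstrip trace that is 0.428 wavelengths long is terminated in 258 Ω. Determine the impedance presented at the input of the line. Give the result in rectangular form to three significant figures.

βl = 2π × 0.428 = 154°
tan(βl) = tan(154°) = -0.486
Z_in = Z_0·(Z_L + jZ_0·tanβl)/(Z_0 + jZ_L·tanβl)
     = 50·(258 − j24.3)/(50 − j125)

Z_in ≈ 43.8 + j85.4 Ω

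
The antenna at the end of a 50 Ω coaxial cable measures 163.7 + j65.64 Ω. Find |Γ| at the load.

Γ = (Z_L − Z_0)/(Z_L + Z_0) = (113.7 + j65.64)/(213.7 + j65.64)
|Γ| = 131/224

|Γ| ≈ 0.587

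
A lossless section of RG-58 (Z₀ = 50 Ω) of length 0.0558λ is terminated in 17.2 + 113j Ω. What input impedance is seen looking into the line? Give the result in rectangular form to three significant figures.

Z_in ≈ 425 + j449 Ω

βl = 2π × 0.0558 = 20.1°
tan(βl) = tan(20.1°) = 0.366
Z_in = Z_0·(Z_L + jZ_0·tanβl)/(Z_0 + jZ_L·tanβl)
     = 50·(17.2 + j131)/(8.67 + j6.29)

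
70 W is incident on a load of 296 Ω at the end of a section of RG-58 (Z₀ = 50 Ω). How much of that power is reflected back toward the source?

Γ = (296 − 50)/(296 + 50) = 0.711
|Γ|² = 0.505
P_refl = |Γ|²·P_inc = 35.4 W, P_del = (1 − |Γ|²)·P_inc = 34.6 W

P_reflected ≈ 35.4 W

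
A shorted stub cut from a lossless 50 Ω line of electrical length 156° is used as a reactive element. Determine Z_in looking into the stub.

tan(βl) = -0.445
For a shorted stub, Z_in = jZ_0·tan(βl)

Z_in ≈ −j22.3 Ω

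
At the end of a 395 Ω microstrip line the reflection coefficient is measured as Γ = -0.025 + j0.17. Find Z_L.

Z_L ≈ 355 + j124 Ω

Z_L = Z_0·(1 + Γ)/(1 − Γ) = 395·(0.975 + j0.17)/(1.02 − j0.17)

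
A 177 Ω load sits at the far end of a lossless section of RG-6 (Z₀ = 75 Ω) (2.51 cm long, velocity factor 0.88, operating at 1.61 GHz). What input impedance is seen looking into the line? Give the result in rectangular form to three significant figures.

λ = v/f = 0.88·c / 1.61 GHz = 0.164 m
βl = 2π·l/λ = 2π × 0.153 = 55.1°
tan(βl) = tan(55.1°) = 1.43
Z_in = Z_0·(Z_L + jZ_0·tanβl)/(Z_0 + jZ_L·tanβl)
     = 75·(177 + j108)/(75 + j254)

Z_in ≈ 43.4 − j39.5 Ω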